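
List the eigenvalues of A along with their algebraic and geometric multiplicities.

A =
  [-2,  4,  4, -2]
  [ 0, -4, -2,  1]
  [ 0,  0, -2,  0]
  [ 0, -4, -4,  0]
λ = -2: alg = 4, geom = 3

Step 1 — factor the characteristic polynomial to read off the algebraic multiplicities:
  χ_A(x) = (x + 2)^4

Step 2 — compute geometric multiplicities via the rank-nullity identity g(λ) = n − rank(A − λI):
  rank(A − (-2)·I) = 1, so dim ker(A − (-2)·I) = n − 1 = 3

Summary:
  λ = -2: algebraic multiplicity = 4, geometric multiplicity = 3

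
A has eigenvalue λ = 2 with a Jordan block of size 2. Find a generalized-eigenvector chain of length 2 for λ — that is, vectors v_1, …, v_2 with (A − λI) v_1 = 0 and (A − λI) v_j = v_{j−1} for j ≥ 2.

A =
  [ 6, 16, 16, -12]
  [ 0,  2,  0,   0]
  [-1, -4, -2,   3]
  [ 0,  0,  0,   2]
A Jordan chain for λ = 2 of length 2:
v_1 = (4, 0, -1, 0)ᵀ
v_2 = (1, 0, 0, 0)ᵀ

Let N = A − (2)·I. We want v_2 with N^2 v_2 = 0 but N^1 v_2 ≠ 0; then v_{j-1} := N · v_j for j = 2, …, 2.

Pick v_2 = (1, 0, 0, 0)ᵀ.
Then v_1 = N · v_2 = (4, 0, -1, 0)ᵀ.

Sanity check: (A − (2)·I) v_1 = (0, 0, 0, 0)ᵀ = 0. ✓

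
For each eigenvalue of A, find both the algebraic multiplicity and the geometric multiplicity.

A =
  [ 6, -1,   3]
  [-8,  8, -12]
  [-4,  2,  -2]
λ = 4: alg = 3, geom = 2

Step 1 — factor the characteristic polynomial to read off the algebraic multiplicities:
  χ_A(x) = (x - 4)^3

Step 2 — compute geometric multiplicities via the rank-nullity identity g(λ) = n − rank(A − λI):
  rank(A − (4)·I) = 1, so dim ker(A − (4)·I) = n − 1 = 2

Summary:
  λ = 4: algebraic multiplicity = 3, geometric multiplicity = 2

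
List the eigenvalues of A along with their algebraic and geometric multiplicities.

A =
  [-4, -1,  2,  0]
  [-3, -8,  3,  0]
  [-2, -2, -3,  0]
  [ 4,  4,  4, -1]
λ = -5: alg = 3, geom = 1; λ = -1: alg = 1, geom = 1

Step 1 — factor the characteristic polynomial to read off the algebraic multiplicities:
  χ_A(x) = (x + 1)*(x + 5)^3

Step 2 — compute geometric multiplicities via the rank-nullity identity g(λ) = n − rank(A − λI):
  rank(A − (-5)·I) = 3, so dim ker(A − (-5)·I) = n − 3 = 1
  rank(A − (-1)·I) = 3, so dim ker(A − (-1)·I) = n − 3 = 1

Summary:
  λ = -5: algebraic multiplicity = 3, geometric multiplicity = 1
  λ = -1: algebraic multiplicity = 1, geometric multiplicity = 1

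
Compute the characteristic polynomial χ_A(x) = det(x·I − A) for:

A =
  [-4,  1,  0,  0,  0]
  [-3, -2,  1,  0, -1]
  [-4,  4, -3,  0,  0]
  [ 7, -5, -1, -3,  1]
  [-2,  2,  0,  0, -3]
x^5 + 15*x^4 + 90*x^3 + 270*x^2 + 405*x + 243

Expanding det(x·I − A) (e.g. by cofactor expansion or by noting that A is similar to its Jordan form J, which has the same characteristic polynomial as A) gives
  χ_A(x) = x^5 + 15*x^4 + 90*x^3 + 270*x^2 + 405*x + 243
which factors as (x + 3)^5. The eigenvalues (with algebraic multiplicities) are λ = -3 with multiplicity 5.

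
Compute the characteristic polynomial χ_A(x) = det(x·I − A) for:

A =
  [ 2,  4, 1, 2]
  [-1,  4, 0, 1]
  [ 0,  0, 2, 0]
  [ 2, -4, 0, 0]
x^4 - 8*x^3 + 24*x^2 - 32*x + 16

Expanding det(x·I − A) (e.g. by cofactor expansion or by noting that A is similar to its Jordan form J, which has the same characteristic polynomial as A) gives
  χ_A(x) = x^4 - 8*x^3 + 24*x^2 - 32*x + 16
which factors as (x - 2)^4. The eigenvalues (with algebraic multiplicities) are λ = 2 with multiplicity 4.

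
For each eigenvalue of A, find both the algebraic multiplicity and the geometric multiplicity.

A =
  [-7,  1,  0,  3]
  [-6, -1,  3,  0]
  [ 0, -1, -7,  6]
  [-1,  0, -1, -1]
λ = -4: alg = 4, geom = 2

Step 1 — factor the characteristic polynomial to read off the algebraic multiplicities:
  χ_A(x) = (x + 4)^4

Step 2 — compute geometric multiplicities via the rank-nullity identity g(λ) = n − rank(A − λI):
  rank(A − (-4)·I) = 2, so dim ker(A − (-4)·I) = n − 2 = 2

Summary:
  λ = -4: algebraic multiplicity = 4, geometric multiplicity = 2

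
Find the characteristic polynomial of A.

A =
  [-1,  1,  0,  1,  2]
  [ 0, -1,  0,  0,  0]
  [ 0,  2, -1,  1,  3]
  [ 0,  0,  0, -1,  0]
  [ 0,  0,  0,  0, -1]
x^5 + 5*x^4 + 10*x^3 + 10*x^2 + 5*x + 1

Expanding det(x·I − A) (e.g. by cofactor expansion or by noting that A is similar to its Jordan form J, which has the same characteristic polynomial as A) gives
  χ_A(x) = x^5 + 5*x^4 + 10*x^3 + 10*x^2 + 5*x + 1
which factors as (x + 1)^5. The eigenvalues (with algebraic multiplicities) are λ = -1 with multiplicity 5.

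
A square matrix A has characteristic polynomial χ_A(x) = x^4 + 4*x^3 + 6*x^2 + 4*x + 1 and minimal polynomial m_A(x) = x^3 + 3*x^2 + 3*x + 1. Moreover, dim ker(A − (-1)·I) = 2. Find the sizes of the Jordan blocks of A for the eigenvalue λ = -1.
Block sizes for λ = -1: [3, 1]

Step 1 — from the characteristic polynomial, algebraic multiplicity of λ = -1 is 4. From dim ker(A − (-1)·I) = 2, there are exactly 2 Jordan blocks for λ = -1.
Step 2 — from the minimal polynomial, the factor (x + 1)^3 tells us the largest block for λ = -1 has size 3.
Step 3 — with total size 4, 2 blocks, and largest block 3, the block sizes (in nonincreasing order) are [3, 1].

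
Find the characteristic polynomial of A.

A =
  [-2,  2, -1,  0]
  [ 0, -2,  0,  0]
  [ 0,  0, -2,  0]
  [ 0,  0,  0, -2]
x^4 + 8*x^3 + 24*x^2 + 32*x + 16

Expanding det(x·I − A) (e.g. by cofactor expansion or by noting that A is similar to its Jordan form J, which has the same characteristic polynomial as A) gives
  χ_A(x) = x^4 + 8*x^3 + 24*x^2 + 32*x + 16
which factors as (x + 2)^4. The eigenvalues (with algebraic multiplicities) are λ = -2 with multiplicity 4.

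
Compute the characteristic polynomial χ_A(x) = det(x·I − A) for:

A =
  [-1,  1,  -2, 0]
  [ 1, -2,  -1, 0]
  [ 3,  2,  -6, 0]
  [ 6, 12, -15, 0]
x^4 + 9*x^3 + 27*x^2 + 27*x

Expanding det(x·I − A) (e.g. by cofactor expansion or by noting that A is similar to its Jordan form J, which has the same characteristic polynomial as A) gives
  χ_A(x) = x^4 + 9*x^3 + 27*x^2 + 27*x
which factors as x*(x + 3)^3. The eigenvalues (with algebraic multiplicities) are λ = -3 with multiplicity 3, λ = 0 with multiplicity 1.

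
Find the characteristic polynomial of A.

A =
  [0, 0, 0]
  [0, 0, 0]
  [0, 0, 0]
x^3

Expanding det(x·I − A) (e.g. by cofactor expansion or by noting that A is similar to its Jordan form J, which has the same characteristic polynomial as A) gives
  χ_A(x) = x^3
which factors as x^3. The eigenvalues (with algebraic multiplicities) are λ = 0 with multiplicity 3.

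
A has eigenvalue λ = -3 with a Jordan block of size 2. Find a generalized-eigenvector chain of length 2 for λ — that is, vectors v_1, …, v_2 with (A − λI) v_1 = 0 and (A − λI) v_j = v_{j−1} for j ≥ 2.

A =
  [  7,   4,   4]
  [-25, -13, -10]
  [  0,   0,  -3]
A Jordan chain for λ = -3 of length 2:
v_1 = (10, -25, 0)ᵀ
v_2 = (1, 0, 0)ᵀ

Let N = A − (-3)·I. We want v_2 with N^2 v_2 = 0 but N^1 v_2 ≠ 0; then v_{j-1} := N · v_j for j = 2, …, 2.

Pick v_2 = (1, 0, 0)ᵀ.
Then v_1 = N · v_2 = (10, -25, 0)ᵀ.

Sanity check: (A − (-3)·I) v_1 = (0, 0, 0)ᵀ = 0. ✓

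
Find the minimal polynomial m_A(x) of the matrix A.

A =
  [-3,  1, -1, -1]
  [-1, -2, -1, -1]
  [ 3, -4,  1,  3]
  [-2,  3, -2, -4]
x^3 + 6*x^2 + 12*x + 8

The characteristic polynomial is χ_A(x) = (x + 2)^4, so the eigenvalues are known. The minimal polynomial is
  m_A(x) = Π_λ (x − λ)^{k_λ}
where k_λ is the size of the *largest* Jordan block for λ (equivalently, the smallest k with (A − λI)^k v = 0 for every generalised eigenvector v of λ).

  λ = -2: largest Jordan block has size 3, contributing (x + 2)^3

So m_A(x) = (x + 2)^3 = x^3 + 6*x^2 + 12*x + 8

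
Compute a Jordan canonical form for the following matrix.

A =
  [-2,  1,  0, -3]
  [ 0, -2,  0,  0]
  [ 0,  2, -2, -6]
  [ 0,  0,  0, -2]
J_2(-2) ⊕ J_1(-2) ⊕ J_1(-2)

The characteristic polynomial is
  det(x·I − A) = x^4 + 8*x^3 + 24*x^2 + 32*x + 16 = (x + 2)^4

Eigenvalues and multiplicities (the geometric multiplicity of λ is n − rank(A − λI), which equals the number of Jordan blocks for λ):
  λ = -2: algebraic multiplicity = 4, geometric multiplicity = 3

Determining the block sizes for each eigenvalue:
  λ = -2: 3 blocks summing to 4 forces exactly one block of size 2 and the rest size 1 → block sizes [2, 1, 1]

Assembling the blocks gives a Jordan form
J =
  [-2,  1,  0,  0]
  [ 0, -2,  0,  0]
  [ 0,  0, -2,  0]
  [ 0,  0,  0, -2]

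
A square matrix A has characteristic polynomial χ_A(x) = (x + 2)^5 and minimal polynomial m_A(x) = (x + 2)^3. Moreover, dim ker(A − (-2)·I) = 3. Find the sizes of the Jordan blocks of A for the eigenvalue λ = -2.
Block sizes for λ = -2: [3, 1, 1]

Step 1 — from the characteristic polynomial, algebraic multiplicity of λ = -2 is 5. From dim ker(A − (-2)·I) = 3, there are exactly 3 Jordan blocks for λ = -2.
Step 2 — from the minimal polynomial, the factor (x + 2)^3 tells us the largest block for λ = -2 has size 3.
Step 3 — with total size 5, 3 blocks, and largest block 3, the block sizes (in nonincreasing order) are [3, 1, 1].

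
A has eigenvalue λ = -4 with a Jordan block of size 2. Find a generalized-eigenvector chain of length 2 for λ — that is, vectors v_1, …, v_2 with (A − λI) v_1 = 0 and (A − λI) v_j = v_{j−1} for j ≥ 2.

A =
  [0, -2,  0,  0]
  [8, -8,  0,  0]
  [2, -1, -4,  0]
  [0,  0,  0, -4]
A Jordan chain for λ = -4 of length 2:
v_1 = (4, 8, 2, 0)ᵀ
v_2 = (1, 0, 0, 0)ᵀ

Let N = A − (-4)·I. We want v_2 with N^2 v_2 = 0 but N^1 v_2 ≠ 0; then v_{j-1} := N · v_j for j = 2, …, 2.

Pick v_2 = (1, 0, 0, 0)ᵀ.
Then v_1 = N · v_2 = (4, 8, 2, 0)ᵀ.

Sanity check: (A − (-4)·I) v_1 = (0, 0, 0, 0)ᵀ = 0. ✓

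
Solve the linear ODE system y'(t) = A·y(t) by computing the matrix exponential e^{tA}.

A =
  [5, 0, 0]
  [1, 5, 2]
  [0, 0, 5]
e^{tA} =
  [exp(5*t), 0, 0]
  [t*exp(5*t), exp(5*t), 2*t*exp(5*t)]
  [0, 0, exp(5*t)]

Strategy: write A = P · J · P⁻¹ where J is a Jordan canonical form, so e^{tA} = P · e^{tJ} · P⁻¹, and e^{tJ} can be computed block-by-block.

A has Jordan form
J =
  [5, 1, 0]
  [0, 5, 0]
  [0, 0, 5]
(up to reordering of blocks).

Per-block formulas:
  For a 2×2 Jordan block J_2(5): exp(t · J_2(5)) = e^(5t)·(I + t·N), where N is the 2×2 nilpotent shift.
  For a 1×1 block at λ = 5: exp(t · [5]) = [e^(5t)].

After assembling e^{tJ} and conjugating by P, we get:

e^{tA} =
  [exp(5*t), 0, 0]
  [t*exp(5*t), exp(5*t), 2*t*exp(5*t)]
  [0, 0, exp(5*t)]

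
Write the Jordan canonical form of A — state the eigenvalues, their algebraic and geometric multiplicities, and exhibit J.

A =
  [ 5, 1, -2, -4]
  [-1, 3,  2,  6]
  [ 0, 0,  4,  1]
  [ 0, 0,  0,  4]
J_2(4) ⊕ J_2(4)

The characteristic polynomial is
  det(x·I − A) = x^4 - 16*x^3 + 96*x^2 - 256*x + 256 = (x - 4)^4

Eigenvalues and multiplicities (the geometric multiplicity of λ is n − rank(A − λI), which equals the number of Jordan blocks for λ):
  λ = 4: algebraic multiplicity = 4, geometric multiplicity = 2

Determining the block sizes for each eigenvalue:
  λ = 4: with am = 4 and gm = 2, the partition is not yet determined (e.g. several partitions of 4 into 2 parts exist). Let N = A − (4)·I. Computing rank(N^1) = 2, rank(N^2) = 0; the number of blocks of size ≥ j is rank(N^{j−1}) − rank(N^j), giving [2, 2]. So we have 2 block(s) of size 2 → block sizes [2, 2]

Assembling the blocks gives a Jordan form
J =
  [4, 1, 0, 0]
  [0, 4, 0, 0]
  [0, 0, 4, 1]
  [0, 0, 0, 4]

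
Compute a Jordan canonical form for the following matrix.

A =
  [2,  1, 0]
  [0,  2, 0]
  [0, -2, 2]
J_2(2) ⊕ J_1(2)

The characteristic polynomial is
  det(x·I − A) = x^3 - 6*x^2 + 12*x - 8 = (x - 2)^3

Eigenvalues and multiplicities (the geometric multiplicity of λ is n − rank(A − λI), which equals the number of Jordan blocks for λ):
  λ = 2: algebraic multiplicity = 3, geometric multiplicity = 2

Determining the block sizes for each eigenvalue:
  λ = 2: 2 blocks summing to 3 forces exactly one block of size 2 and the rest size 1 → block sizes [2, 1]

Assembling the blocks gives a Jordan form
J =
  [2, 1, 0]
  [0, 2, 0]
  [0, 0, 2]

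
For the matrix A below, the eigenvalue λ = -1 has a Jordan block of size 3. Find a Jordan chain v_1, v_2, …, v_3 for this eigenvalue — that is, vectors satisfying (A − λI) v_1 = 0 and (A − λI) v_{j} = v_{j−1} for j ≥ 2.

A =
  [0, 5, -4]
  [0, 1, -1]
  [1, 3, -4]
A Jordan chain for λ = -1 of length 3:
v_1 = (-3, -1, -2)ᵀ
v_2 = (1, 0, 1)ᵀ
v_3 = (1, 0, 0)ᵀ

Let N = A − (-1)·I. We want v_3 with N^3 v_3 = 0 but N^2 v_3 ≠ 0; then v_{j-1} := N · v_j for j = 3, …, 2.

Pick v_3 = (1, 0, 0)ᵀ.
Then v_2 = N · v_3 = (1, 0, 1)ᵀ.
Then v_1 = N · v_2 = (-3, -1, -2)ᵀ.

Sanity check: (A − (-1)·I) v_1 = (0, 0, 0)ᵀ = 0. ✓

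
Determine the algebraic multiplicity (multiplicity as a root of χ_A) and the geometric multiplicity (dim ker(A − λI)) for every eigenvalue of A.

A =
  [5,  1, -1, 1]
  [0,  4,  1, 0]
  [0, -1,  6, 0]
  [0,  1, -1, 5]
λ = 5: alg = 4, geom = 2

Step 1 — factor the characteristic polynomial to read off the algebraic multiplicities:
  χ_A(x) = (x - 5)^4

Step 2 — compute geometric multiplicities via the rank-nullity identity g(λ) = n − rank(A − λI):
  rank(A − (5)·I) = 2, so dim ker(A − (5)·I) = n − 2 = 2

Summary:
  λ = 5: algebraic multiplicity = 4, geometric multiplicity = 2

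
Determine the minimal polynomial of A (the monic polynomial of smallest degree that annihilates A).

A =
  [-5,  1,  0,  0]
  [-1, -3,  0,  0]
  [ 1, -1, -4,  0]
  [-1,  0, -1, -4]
x^2 + 8*x + 16

The characteristic polynomial is χ_A(x) = (x + 4)^4, so the eigenvalues are known. The minimal polynomial is
  m_A(x) = Π_λ (x − λ)^{k_λ}
where k_λ is the size of the *largest* Jordan block for λ (equivalently, the smallest k with (A − λI)^k v = 0 for every generalised eigenvector v of λ).

  λ = -4: largest Jordan block has size 2, contributing (x + 4)^2

So m_A(x) = (x + 4)^2 = x^2 + 8*x + 16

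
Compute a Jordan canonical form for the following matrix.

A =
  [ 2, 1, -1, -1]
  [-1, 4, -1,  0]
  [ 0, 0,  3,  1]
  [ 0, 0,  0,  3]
J_2(3) ⊕ J_2(3)

The characteristic polynomial is
  det(x·I − A) = x^4 - 12*x^3 + 54*x^2 - 108*x + 81 = (x - 3)^4

Eigenvalues and multiplicities (the geometric multiplicity of λ is n − rank(A − λI), which equals the number of Jordan blocks for λ):
  λ = 3: algebraic multiplicity = 4, geometric multiplicity = 2

Determining the block sizes for each eigenvalue:
  λ = 3: with am = 4 and gm = 2, the partition is not yet determined (e.g. several partitions of 4 into 2 parts exist). Let N = A − (3)·I. Computing rank(N^1) = 2, rank(N^2) = 0; the number of blocks of size ≥ j is rank(N^{j−1}) − rank(N^j), giving [2, 2]. So we have 2 block(s) of size 2 → block sizes [2, 2]

Assembling the blocks gives a Jordan form
J =
  [3, 1, 0, 0]
  [0, 3, 0, 0]
  [0, 0, 3, 1]
  [0, 0, 0, 3]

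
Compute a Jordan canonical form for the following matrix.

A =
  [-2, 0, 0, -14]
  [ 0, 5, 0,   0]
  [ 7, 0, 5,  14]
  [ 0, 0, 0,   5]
J_1(-2) ⊕ J_1(5) ⊕ J_1(5) ⊕ J_1(5)

The characteristic polynomial is
  det(x·I − A) = x^4 - 13*x^3 + 45*x^2 + 25*x - 250 = (x - 5)^3*(x + 2)

Eigenvalues and multiplicities (the geometric multiplicity of λ is n − rank(A − λI), which equals the number of Jordan blocks for λ):
  λ = -2: algebraic multiplicity = 1, geometric multiplicity = 1
  λ = 5: algebraic multiplicity = 3, geometric multiplicity = 3

Determining the block sizes for each eigenvalue:
  λ = -2: one block (gm = 1), so the single block has size am = 1 → block sizes [1]
  λ = 5: gm = am = 3, so every block has size 1 → block sizes [1, 1, 1]

Assembling the blocks gives a Jordan form
J =
  [-2, 0, 0, 0]
  [ 0, 5, 0, 0]
  [ 0, 0, 5, 0]
  [ 0, 0, 0, 5]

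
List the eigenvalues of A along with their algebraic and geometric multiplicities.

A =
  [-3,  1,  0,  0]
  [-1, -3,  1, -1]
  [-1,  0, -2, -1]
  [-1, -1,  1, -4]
λ = -3: alg = 4, geom = 2

Step 1 — factor the characteristic polynomial to read off the algebraic multiplicities:
  χ_A(x) = (x + 3)^4

Step 2 — compute geometric multiplicities via the rank-nullity identity g(λ) = n − rank(A − λI):
  rank(A − (-3)·I) = 2, so dim ker(A − (-3)·I) = n − 2 = 2

Summary:
  λ = -3: algebraic multiplicity = 4, geometric multiplicity = 2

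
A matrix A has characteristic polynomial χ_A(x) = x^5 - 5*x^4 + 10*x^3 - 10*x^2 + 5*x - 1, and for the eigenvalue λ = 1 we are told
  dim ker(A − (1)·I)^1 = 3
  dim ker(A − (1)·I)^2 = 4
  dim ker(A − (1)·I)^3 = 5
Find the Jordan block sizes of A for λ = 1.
Block sizes for λ = 1: [3, 1, 1]

From the dimensions of kernels of powers, the number of Jordan blocks of size at least j is d_j − d_{j−1} where d_j = dim ker(N^j) (with d_0 = 0). Computing the differences gives [3, 1, 1].
The number of blocks of size exactly k is (#blocks of size ≥ k) − (#blocks of size ≥ k + 1), so the partition is: 2 block(s) of size 1, 1 block(s) of size 3.
In nonincreasing order the block sizes are [3, 1, 1].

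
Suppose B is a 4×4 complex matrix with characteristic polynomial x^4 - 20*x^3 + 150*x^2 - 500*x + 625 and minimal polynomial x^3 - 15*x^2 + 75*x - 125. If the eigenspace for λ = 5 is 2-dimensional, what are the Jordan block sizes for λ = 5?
Block sizes for λ = 5: [3, 1]

Step 1 — from the characteristic polynomial, algebraic multiplicity of λ = 5 is 4. From dim ker(B − (5)·I) = 2, there are exactly 2 Jordan blocks for λ = 5.
Step 2 — from the minimal polynomial, the factor (x − 5)^3 tells us the largest block for λ = 5 has size 3.
Step 3 — with total size 4, 2 blocks, and largest block 3, the block sizes (in nonincreasing order) are [3, 1].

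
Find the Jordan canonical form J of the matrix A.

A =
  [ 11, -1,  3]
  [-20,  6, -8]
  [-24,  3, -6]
J_1(3) ⊕ J_2(4)

The characteristic polynomial is
  det(x·I − A) = x^3 - 11*x^2 + 40*x - 48 = (x - 4)^2*(x - 3)

Eigenvalues and multiplicities (the geometric multiplicity of λ is n − rank(A − λI), which equals the number of Jordan blocks for λ):
  λ = 3: algebraic multiplicity = 1, geometric multiplicity = 1
  λ = 4: algebraic multiplicity = 2, geometric multiplicity = 1

Determining the block sizes for each eigenvalue:
  λ = 3: one block (gm = 1), so the single block has size am = 1 → block sizes [1]
  λ = 4: one block (gm = 1), so the single block has size am = 2 → block sizes [2]

Assembling the blocks gives a Jordan form
J =
  [3, 0, 0]
  [0, 4, 1]
  [0, 0, 4]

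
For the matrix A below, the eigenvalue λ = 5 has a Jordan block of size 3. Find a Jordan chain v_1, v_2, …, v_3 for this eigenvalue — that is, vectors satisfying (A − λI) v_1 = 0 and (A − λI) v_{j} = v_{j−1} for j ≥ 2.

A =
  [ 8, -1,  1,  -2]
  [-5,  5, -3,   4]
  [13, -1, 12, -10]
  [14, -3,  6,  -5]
A Jordan chain for λ = 5 of length 3:
v_1 = (-1, 2, -5, -5)ᵀ
v_2 = (3, -5, 13, 14)ᵀ
v_3 = (1, 0, 0, 0)ᵀ

Let N = A − (5)·I. We want v_3 with N^3 v_3 = 0 but N^2 v_3 ≠ 0; then v_{j-1} := N · v_j for j = 3, …, 2.

Pick v_3 = (1, 0, 0, 0)ᵀ.
Then v_2 = N · v_3 = (3, -5, 13, 14)ᵀ.
Then v_1 = N · v_2 = (-1, 2, -5, -5)ᵀ.

Sanity check: (A − (5)·I) v_1 = (0, 0, 0, 0)ᵀ = 0. ✓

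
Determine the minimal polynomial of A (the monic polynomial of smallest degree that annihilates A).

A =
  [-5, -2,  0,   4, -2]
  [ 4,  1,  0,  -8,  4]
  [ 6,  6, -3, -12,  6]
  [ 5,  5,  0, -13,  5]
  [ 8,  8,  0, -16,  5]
x^2 + 6*x + 9

The characteristic polynomial is χ_A(x) = (x + 3)^5, so the eigenvalues are known. The minimal polynomial is
  m_A(x) = Π_λ (x − λ)^{k_λ}
where k_λ is the size of the *largest* Jordan block for λ (equivalently, the smallest k with (A − λI)^k v = 0 for every generalised eigenvector v of λ).

  λ = -3: largest Jordan block has size 2, contributing (x + 3)^2

So m_A(x) = (x + 3)^2 = x^2 + 6*x + 9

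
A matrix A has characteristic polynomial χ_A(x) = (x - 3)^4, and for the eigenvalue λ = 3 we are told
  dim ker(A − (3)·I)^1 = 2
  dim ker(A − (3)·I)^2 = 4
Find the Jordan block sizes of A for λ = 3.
Block sizes for λ = 3: [2, 2]

From the dimensions of kernels of powers, the number of Jordan blocks of size at least j is d_j − d_{j−1} where d_j = dim ker(N^j) (with d_0 = 0). Computing the differences gives [2, 2].
The number of blocks of size exactly k is (#blocks of size ≥ k) − (#blocks of size ≥ k + 1), so the partition is: 2 block(s) of size 2.
In nonincreasing order the block sizes are [2, 2].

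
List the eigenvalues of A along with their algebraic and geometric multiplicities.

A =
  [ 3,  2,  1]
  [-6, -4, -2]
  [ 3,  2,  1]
λ = 0: alg = 3, geom = 2

Step 1 — factor the characteristic polynomial to read off the algebraic multiplicities:
  χ_A(x) = x^3

Step 2 — compute geometric multiplicities via the rank-nullity identity g(λ) = n − rank(A − λI):
  rank(A − (0)·I) = 1, so dim ker(A − (0)·I) = n − 1 = 2

Summary:
  λ = 0: algebraic multiplicity = 3, geometric multiplicity = 2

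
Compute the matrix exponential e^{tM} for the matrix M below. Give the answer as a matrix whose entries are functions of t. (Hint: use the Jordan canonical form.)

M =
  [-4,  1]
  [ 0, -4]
e^{tM} =
  [exp(-4*t), t*exp(-4*t)]
  [0, exp(-4*t)]

Strategy: write M = P · J · P⁻¹ where J is a Jordan canonical form, so e^{tM} = P · e^{tJ} · P⁻¹, and e^{tJ} can be computed block-by-block.

M has Jordan form
J =
  [-4,  1]
  [ 0, -4]
(up to reordering of blocks).

Per-block formulas:
  For a 2×2 Jordan block J_2(-4): exp(t · J_2(-4)) = e^(-4t)·(I + t·N), where N is the 2×2 nilpotent shift.

After assembling e^{tJ} and conjugating by P, we get:

e^{tM} =
  [exp(-4*t), t*exp(-4*t)]
  [0, exp(-4*t)]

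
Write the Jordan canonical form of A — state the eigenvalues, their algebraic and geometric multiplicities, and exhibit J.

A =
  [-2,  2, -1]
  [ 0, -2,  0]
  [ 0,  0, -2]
J_2(-2) ⊕ J_1(-2)

The characteristic polynomial is
  det(x·I − A) = x^3 + 6*x^2 + 12*x + 8 = (x + 2)^3

Eigenvalues and multiplicities (the geometric multiplicity of λ is n − rank(A − λI), which equals the number of Jordan blocks for λ):
  λ = -2: algebraic multiplicity = 3, geometric multiplicity = 2

Determining the block sizes for each eigenvalue:
  λ = -2: 2 blocks summing to 3 forces exactly one block of size 2 and the rest size 1 → block sizes [2, 1]

Assembling the blocks gives a Jordan form
J =
  [-2,  1,  0]
  [ 0, -2,  0]
  [ 0,  0, -2]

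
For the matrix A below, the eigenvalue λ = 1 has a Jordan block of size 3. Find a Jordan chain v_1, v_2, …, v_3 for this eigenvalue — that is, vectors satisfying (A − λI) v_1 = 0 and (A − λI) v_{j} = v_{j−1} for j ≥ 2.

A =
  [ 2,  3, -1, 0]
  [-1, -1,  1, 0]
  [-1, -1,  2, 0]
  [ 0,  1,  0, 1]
A Jordan chain for λ = 1 of length 3:
v_1 = (-1, 0, -1, -1)ᵀ
v_2 = (1, -1, -1, 0)ᵀ
v_3 = (1, 0, 0, 0)ᵀ

Let N = A − (1)·I. We want v_3 with N^3 v_3 = 0 but N^2 v_3 ≠ 0; then v_{j-1} := N · v_j for j = 3, …, 2.

Pick v_3 = (1, 0, 0, 0)ᵀ.
Then v_2 = N · v_3 = (1, -1, -1, 0)ᵀ.
Then v_1 = N · v_2 = (-1, 0, -1, -1)ᵀ.

Sanity check: (A − (1)·I) v_1 = (0, 0, 0, 0)ᵀ = 0. ✓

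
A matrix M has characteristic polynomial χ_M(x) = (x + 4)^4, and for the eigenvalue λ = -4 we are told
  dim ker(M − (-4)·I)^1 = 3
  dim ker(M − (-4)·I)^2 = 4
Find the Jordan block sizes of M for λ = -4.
Block sizes for λ = -4: [2, 1, 1]

From the dimensions of kernels of powers, the number of Jordan blocks of size at least j is d_j − d_{j−1} where d_j = dim ker(N^j) (with d_0 = 0). Computing the differences gives [3, 1].
The number of blocks of size exactly k is (#blocks of size ≥ k) − (#blocks of size ≥ k + 1), so the partition is: 2 block(s) of size 1, 1 block(s) of size 2.
In nonincreasing order the block sizes are [2, 1, 1].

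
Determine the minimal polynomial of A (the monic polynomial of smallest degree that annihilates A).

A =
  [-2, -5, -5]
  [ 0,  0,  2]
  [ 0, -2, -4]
x^2 + 4*x + 4

The characteristic polynomial is χ_A(x) = (x + 2)^3, so the eigenvalues are known. The minimal polynomial is
  m_A(x) = Π_λ (x − λ)^{k_λ}
where k_λ is the size of the *largest* Jordan block for λ (equivalently, the smallest k with (A − λI)^k v = 0 for every generalised eigenvector v of λ).

  λ = -2: largest Jordan block has size 2, contributing (x + 2)^2

So m_A(x) = (x + 2)^2 = x^2 + 4*x + 4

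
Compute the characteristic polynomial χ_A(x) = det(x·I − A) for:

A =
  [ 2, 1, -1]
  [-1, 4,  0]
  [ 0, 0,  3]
x^3 - 9*x^2 + 27*x - 27

Expanding det(x·I − A) (e.g. by cofactor expansion or by noting that A is similar to its Jordan form J, which has the same characteristic polynomial as A) gives
  χ_A(x) = x^3 - 9*x^2 + 27*x - 27
which factors as (x - 3)^3. The eigenvalues (with algebraic multiplicities) are λ = 3 with multiplicity 3.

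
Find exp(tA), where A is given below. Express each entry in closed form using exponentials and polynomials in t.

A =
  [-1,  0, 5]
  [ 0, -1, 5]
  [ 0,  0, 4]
e^{tA} =
  [exp(-t), 0, exp(4*t) - exp(-t)]
  [0, exp(-t), exp(4*t) - exp(-t)]
  [0, 0, exp(4*t)]

Strategy: write A = P · J · P⁻¹ where J is a Jordan canonical form, so e^{tA} = P · e^{tJ} · P⁻¹, and e^{tJ} can be computed block-by-block.

A has Jordan form
J =
  [-1,  0, 0]
  [ 0, -1, 0]
  [ 0,  0, 4]
(up to reordering of blocks).

Per-block formulas:
  For a 1×1 block at λ = 4: exp(t · [4]) = [e^(4t)].
  For a 1×1 block at λ = -1: exp(t · [-1]) = [e^(-1t)].

After assembling e^{tJ} and conjugating by P, we get:

e^{tA} =
  [exp(-t), 0, exp(4*t) - exp(-t)]
  [0, exp(-t), exp(4*t) - exp(-t)]
  [0, 0, exp(4*t)]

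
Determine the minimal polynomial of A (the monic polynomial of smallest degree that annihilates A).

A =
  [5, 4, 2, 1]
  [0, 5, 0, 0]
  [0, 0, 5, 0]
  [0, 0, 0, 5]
x^2 - 10*x + 25

The characteristic polynomial is χ_A(x) = (x - 5)^4, so the eigenvalues are known. The minimal polynomial is
  m_A(x) = Π_λ (x − λ)^{k_λ}
where k_λ is the size of the *largest* Jordan block for λ (equivalently, the smallest k with (A − λI)^k v = 0 for every generalised eigenvector v of λ).

  λ = 5: largest Jordan block has size 2, contributing (x − 5)^2

So m_A(x) = (x - 5)^2 = x^2 - 10*x + 25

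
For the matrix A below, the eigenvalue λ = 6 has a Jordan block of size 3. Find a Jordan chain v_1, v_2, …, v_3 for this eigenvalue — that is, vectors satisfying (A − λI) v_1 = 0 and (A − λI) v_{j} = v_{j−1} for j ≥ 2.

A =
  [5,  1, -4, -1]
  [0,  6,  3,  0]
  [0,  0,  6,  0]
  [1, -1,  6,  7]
A Jordan chain for λ = 6 of length 3:
v_1 = (1, 0, 0, -1)ᵀ
v_2 = (-4, 3, 0, 6)ᵀ
v_3 = (0, 0, 1, 0)ᵀ

Let N = A − (6)·I. We want v_3 with N^3 v_3 = 0 but N^2 v_3 ≠ 0; then v_{j-1} := N · v_j for j = 3, …, 2.

Pick v_3 = (0, 0, 1, 0)ᵀ.
Then v_2 = N · v_3 = (-4, 3, 0, 6)ᵀ.
Then v_1 = N · v_2 = (1, 0, 0, -1)ᵀ.

Sanity check: (A − (6)·I) v_1 = (0, 0, 0, 0)ᵀ = 0. ✓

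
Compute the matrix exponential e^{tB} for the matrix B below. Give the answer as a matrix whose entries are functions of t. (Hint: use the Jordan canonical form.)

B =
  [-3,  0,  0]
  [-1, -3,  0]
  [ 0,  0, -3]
e^{tB} =
  [exp(-3*t), 0, 0]
  [-t*exp(-3*t), exp(-3*t), 0]
  [0, 0, exp(-3*t)]

Strategy: write B = P · J · P⁻¹ where J is a Jordan canonical form, so e^{tB} = P · e^{tJ} · P⁻¹, and e^{tJ} can be computed block-by-block.

B has Jordan form
J =
  [-3,  1,  0]
  [ 0, -3,  0]
  [ 0,  0, -3]
(up to reordering of blocks).

Per-block formulas:
  For a 1×1 block at λ = -3: exp(t · [-3]) = [e^(-3t)].
  For a 2×2 Jordan block J_2(-3): exp(t · J_2(-3)) = e^(-3t)·(I + t·N), where N is the 2×2 nilpotent shift.

After assembling e^{tJ} and conjugating by P, we get:

e^{tB} =
  [exp(-3*t), 0, 0]
  [-t*exp(-3*t), exp(-3*t), 0]
  [0, 0, exp(-3*t)]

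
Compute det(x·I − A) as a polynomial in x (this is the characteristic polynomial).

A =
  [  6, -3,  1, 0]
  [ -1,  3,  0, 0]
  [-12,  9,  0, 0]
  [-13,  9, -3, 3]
x^4 - 12*x^3 + 54*x^2 - 108*x + 81

Expanding det(x·I − A) (e.g. by cofactor expansion or by noting that A is similar to its Jordan form J, which has the same characteristic polynomial as A) gives
  χ_A(x) = x^4 - 12*x^3 + 54*x^2 - 108*x + 81
which factors as (x - 3)^4. The eigenvalues (with algebraic multiplicities) are λ = 3 with multiplicity 4.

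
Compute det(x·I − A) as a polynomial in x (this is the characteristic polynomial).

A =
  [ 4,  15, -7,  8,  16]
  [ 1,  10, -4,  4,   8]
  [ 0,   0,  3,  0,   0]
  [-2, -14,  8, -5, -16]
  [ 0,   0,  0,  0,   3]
x^5 - 15*x^4 + 90*x^3 - 270*x^2 + 405*x - 243

Expanding det(x·I − A) (e.g. by cofactor expansion or by noting that A is similar to its Jordan form J, which has the same characteristic polynomial as A) gives
  χ_A(x) = x^5 - 15*x^4 + 90*x^3 - 270*x^2 + 405*x - 243
which factors as (x - 3)^5. The eigenvalues (with algebraic multiplicities) are λ = 3 with multiplicity 5.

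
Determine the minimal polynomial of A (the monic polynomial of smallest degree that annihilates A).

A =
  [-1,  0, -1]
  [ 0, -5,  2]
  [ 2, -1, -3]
x^3 + 9*x^2 + 27*x + 27

The characteristic polynomial is χ_A(x) = (x + 3)^3, so the eigenvalues are known. The minimal polynomial is
  m_A(x) = Π_λ (x − λ)^{k_λ}
where k_λ is the size of the *largest* Jordan block for λ (equivalently, the smallest k with (A − λI)^k v = 0 for every generalised eigenvector v of λ).

  λ = -3: largest Jordan block has size 3, contributing (x + 3)^3

So m_A(x) = (x + 3)^3 = x^3 + 9*x^2 + 27*x + 27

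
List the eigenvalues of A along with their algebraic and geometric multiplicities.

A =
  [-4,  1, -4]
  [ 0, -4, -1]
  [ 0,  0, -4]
λ = -4: alg = 3, geom = 1

Step 1 — factor the characteristic polynomial to read off the algebraic multiplicities:
  χ_A(x) = (x + 4)^3

Step 2 — compute geometric multiplicities via the rank-nullity identity g(λ) = n − rank(A − λI):
  rank(A − (-4)·I) = 2, so dim ker(A − (-4)·I) = n − 2 = 1

Summary:
  λ = -4: algebraic multiplicity = 3, geometric multiplicity = 1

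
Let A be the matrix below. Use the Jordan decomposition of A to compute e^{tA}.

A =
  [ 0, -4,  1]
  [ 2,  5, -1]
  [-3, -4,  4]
e^{tA} =
  [-t^2*exp(3*t) - 3*t*exp(3*t) + exp(3*t), -4*t*exp(3*t), t^2*exp(3*t) + t*exp(3*t)]
  [t^2*exp(3*t)/2 + 2*t*exp(3*t), 2*t*exp(3*t) + exp(3*t), -t^2*exp(3*t)/2 - t*exp(3*t)]
  [-t^2*exp(3*t) - 3*t*exp(3*t), -4*t*exp(3*t), t^2*exp(3*t) + t*exp(3*t) + exp(3*t)]

Strategy: write A = P · J · P⁻¹ where J is a Jordan canonical form, so e^{tA} = P · e^{tJ} · P⁻¹, and e^{tJ} can be computed block-by-block.

A has Jordan form
J =
  [3, 1, 0]
  [0, 3, 1]
  [0, 0, 3]
(up to reordering of blocks).

Per-block formulas:
  For a 3×3 Jordan block J_3(3): exp(t · J_3(3)) = e^(3t)·(I + t·N + (t^2/2)·N^2), where N is the 3×3 nilpotent shift.

After assembling e^{tJ} and conjugating by P, we get:

e^{tA} =
  [-t^2*exp(3*t) - 3*t*exp(3*t) + exp(3*t), -4*t*exp(3*t), t^2*exp(3*t) + t*exp(3*t)]
  [t^2*exp(3*t)/2 + 2*t*exp(3*t), 2*t*exp(3*t) + exp(3*t), -t^2*exp(3*t)/2 - t*exp(3*t)]
  [-t^2*exp(3*t) - 3*t*exp(3*t), -4*t*exp(3*t), t^2*exp(3*t) + t*exp(3*t) + exp(3*t)]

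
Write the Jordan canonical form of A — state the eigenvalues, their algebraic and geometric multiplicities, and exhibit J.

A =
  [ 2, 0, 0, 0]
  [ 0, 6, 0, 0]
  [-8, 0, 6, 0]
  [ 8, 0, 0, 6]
J_1(2) ⊕ J_1(6) ⊕ J_1(6) ⊕ J_1(6)

The characteristic polynomial is
  det(x·I − A) = x^4 - 20*x^3 + 144*x^2 - 432*x + 432 = (x - 6)^3*(x - 2)

Eigenvalues and multiplicities (the geometric multiplicity of λ is n − rank(A − λI), which equals the number of Jordan blocks for λ):
  λ = 2: algebraic multiplicity = 1, geometric multiplicity = 1
  λ = 6: algebraic multiplicity = 3, geometric multiplicity = 3

Determining the block sizes for each eigenvalue:
  λ = 2: one block (gm = 1), so the single block has size am = 1 → block sizes [1]
  λ = 6: gm = am = 3, so every block has size 1 → block sizes [1, 1, 1]

Assembling the blocks gives a Jordan form
J =
  [2, 0, 0, 0]
  [0, 6, 0, 0]
  [0, 0, 6, 0]
  [0, 0, 0, 6]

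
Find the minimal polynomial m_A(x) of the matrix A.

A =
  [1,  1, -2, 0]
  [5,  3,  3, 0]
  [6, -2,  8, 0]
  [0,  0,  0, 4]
x^3 - 12*x^2 + 48*x - 64

The characteristic polynomial is χ_A(x) = (x - 4)^4, so the eigenvalues are known. The minimal polynomial is
  m_A(x) = Π_λ (x − λ)^{k_λ}
where k_λ is the size of the *largest* Jordan block for λ (equivalently, the smallest k with (A − λI)^k v = 0 for every generalised eigenvector v of λ).

  λ = 4: largest Jordan block has size 3, contributing (x − 4)^3

So m_A(x) = (x - 4)^3 = x^3 - 12*x^2 + 48*x - 64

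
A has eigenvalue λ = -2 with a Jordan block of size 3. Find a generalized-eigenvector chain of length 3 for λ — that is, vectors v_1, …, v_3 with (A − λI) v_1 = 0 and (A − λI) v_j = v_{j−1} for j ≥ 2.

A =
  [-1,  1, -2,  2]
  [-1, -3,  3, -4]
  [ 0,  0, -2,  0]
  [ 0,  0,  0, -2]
A Jordan chain for λ = -2 of length 3:
v_1 = (1, -1, 0, 0)ᵀ
v_2 = (-2, 3, 0, 0)ᵀ
v_3 = (0, 0, 1, 0)ᵀ

Let N = A − (-2)·I. We want v_3 with N^3 v_3 = 0 but N^2 v_3 ≠ 0; then v_{j-1} := N · v_j for j = 3, …, 2.

Pick v_3 = (0, 0, 1, 0)ᵀ.
Then v_2 = N · v_3 = (-2, 3, 0, 0)ᵀ.
Then v_1 = N · v_2 = (1, -1, 0, 0)ᵀ.

Sanity check: (A − (-2)·I) v_1 = (0, 0, 0, 0)ᵀ = 0. ✓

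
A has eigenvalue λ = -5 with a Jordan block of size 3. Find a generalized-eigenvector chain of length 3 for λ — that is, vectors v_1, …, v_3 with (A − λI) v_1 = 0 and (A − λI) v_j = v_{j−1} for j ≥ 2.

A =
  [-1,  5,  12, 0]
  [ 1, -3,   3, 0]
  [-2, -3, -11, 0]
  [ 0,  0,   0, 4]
A Jordan chain for λ = -5 of length 3:
v_1 = (-3, 0, 1, 0)ᵀ
v_2 = (4, 1, -2, 0)ᵀ
v_3 = (1, 0, 0, 0)ᵀ

Let N = A − (-5)·I. We want v_3 with N^3 v_3 = 0 but N^2 v_3 ≠ 0; then v_{j-1} := N · v_j for j = 3, …, 2.

Pick v_3 = (1, 0, 0, 0)ᵀ.
Then v_2 = N · v_3 = (4, 1, -2, 0)ᵀ.
Then v_1 = N · v_2 = (-3, 0, 1, 0)ᵀ.

Sanity check: (A − (-5)·I) v_1 = (0, 0, 0, 0)ᵀ = 0. ✓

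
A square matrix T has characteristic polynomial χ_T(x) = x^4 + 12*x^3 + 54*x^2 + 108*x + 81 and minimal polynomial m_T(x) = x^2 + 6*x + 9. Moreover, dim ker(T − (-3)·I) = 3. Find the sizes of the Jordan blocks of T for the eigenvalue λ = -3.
Block sizes for λ = -3: [2, 1, 1]

Step 1 — from the characteristic polynomial, algebraic multiplicity of λ = -3 is 4. From dim ker(T − (-3)·I) = 3, there are exactly 3 Jordan blocks for λ = -3.
Step 2 — from the minimal polynomial, the factor (x + 3)^2 tells us the largest block for λ = -3 has size 2.
Step 3 — with total size 4, 3 blocks, and largest block 2, the block sizes (in nonincreasing order) are [2, 1, 1].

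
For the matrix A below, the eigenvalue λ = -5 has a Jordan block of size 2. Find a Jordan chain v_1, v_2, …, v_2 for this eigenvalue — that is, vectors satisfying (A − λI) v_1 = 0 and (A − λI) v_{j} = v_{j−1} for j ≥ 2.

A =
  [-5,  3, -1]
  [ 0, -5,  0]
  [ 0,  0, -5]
A Jordan chain for λ = -5 of length 2:
v_1 = (3, 0, 0)ᵀ
v_2 = (0, 1, 0)ᵀ

Let N = A − (-5)·I. We want v_2 with N^2 v_2 = 0 but N^1 v_2 ≠ 0; then v_{j-1} := N · v_j for j = 2, …, 2.

Pick v_2 = (0, 1, 0)ᵀ.
Then v_1 = N · v_2 = (3, 0, 0)ᵀ.

Sanity check: (A − (-5)·I) v_1 = (0, 0, 0)ᵀ = 0. ✓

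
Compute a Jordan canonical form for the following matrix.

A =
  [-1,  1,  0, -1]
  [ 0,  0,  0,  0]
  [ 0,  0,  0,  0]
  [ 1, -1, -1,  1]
J_3(0) ⊕ J_1(0)

The characteristic polynomial is
  det(x·I − A) = x^4

Eigenvalues and multiplicities (the geometric multiplicity of λ is n − rank(A − λI), which equals the number of Jordan blocks for λ):
  λ = 0: algebraic multiplicity = 4, geometric multiplicity = 2

Determining the block sizes for each eigenvalue:
  λ = 0: with am = 4 and gm = 2, the partition is not yet determined (e.g. several partitions of 4 into 2 parts exist). Let N = A − (0)·I. Computing rank(N^1) = 2, rank(N^2) = 1, rank(N^3) = 0; the number of blocks of size ≥ j is rank(N^{j−1}) − rank(N^j), giving [2, 1, 1]. So we have 1 block(s) of size 3, 1 block(s) of size 1 → block sizes [3, 1]

Assembling the blocks gives a Jordan form
J =
  [0, 1, 0, 0]
  [0, 0, 1, 0]
  [0, 0, 0, 0]
  [0, 0, 0, 0]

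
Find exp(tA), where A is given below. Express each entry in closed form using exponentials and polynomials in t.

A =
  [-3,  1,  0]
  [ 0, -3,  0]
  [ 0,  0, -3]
e^{tA} =
  [exp(-3*t), t*exp(-3*t), 0]
  [0, exp(-3*t), 0]
  [0, 0, exp(-3*t)]

Strategy: write A = P · J · P⁻¹ where J is a Jordan canonical form, so e^{tA} = P · e^{tJ} · P⁻¹, and e^{tJ} can be computed block-by-block.

A has Jordan form
J =
  [-3,  1,  0]
  [ 0, -3,  0]
  [ 0,  0, -3]
(up to reordering of blocks).

Per-block formulas:
  For a 1×1 block at λ = -3: exp(t · [-3]) = [e^(-3t)].
  For a 2×2 Jordan block J_2(-3): exp(t · J_2(-3)) = e^(-3t)·(I + t·N), where N is the 2×2 nilpotent shift.

After assembling e^{tJ} and conjugating by P, we get:

e^{tA} =
  [exp(-3*t), t*exp(-3*t), 0]
  [0, exp(-3*t), 0]
  [0, 0, exp(-3*t)]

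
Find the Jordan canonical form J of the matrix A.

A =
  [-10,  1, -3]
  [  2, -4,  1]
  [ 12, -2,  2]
J_3(-4)

The characteristic polynomial is
  det(x·I − A) = x^3 + 12*x^2 + 48*x + 64 = (x + 4)^3

Eigenvalues and multiplicities (the geometric multiplicity of λ is n − rank(A − λI), which equals the number of Jordan blocks for λ):
  λ = -4: algebraic multiplicity = 3, geometric multiplicity = 1

Determining the block sizes for each eigenvalue:
  λ = -4: one block (gm = 1), so the single block has size am = 3 → block sizes [3]

Assembling the blocks gives a Jordan form
J =
  [-4,  1,  0]
  [ 0, -4,  1]
  [ 0,  0, -4]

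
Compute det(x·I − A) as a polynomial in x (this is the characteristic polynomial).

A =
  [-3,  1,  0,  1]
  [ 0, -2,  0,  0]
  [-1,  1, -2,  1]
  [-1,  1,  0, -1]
x^4 + 8*x^3 + 24*x^2 + 32*x + 16

Expanding det(x·I − A) (e.g. by cofactor expansion or by noting that A is similar to its Jordan form J, which has the same characteristic polynomial as A) gives
  χ_A(x) = x^4 + 8*x^3 + 24*x^2 + 32*x + 16
which factors as (x + 2)^4. The eigenvalues (with algebraic multiplicities) are λ = -2 with multiplicity 4.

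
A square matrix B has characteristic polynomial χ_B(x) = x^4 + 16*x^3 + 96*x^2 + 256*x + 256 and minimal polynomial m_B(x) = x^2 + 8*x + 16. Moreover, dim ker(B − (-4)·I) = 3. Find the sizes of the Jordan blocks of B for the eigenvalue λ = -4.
Block sizes for λ = -4: [2, 1, 1]

Step 1 — from the characteristic polynomial, algebraic multiplicity of λ = -4 is 4. From dim ker(B − (-4)·I) = 3, there are exactly 3 Jordan blocks for λ = -4.
Step 2 — from the minimal polynomial, the factor (x + 4)^2 tells us the largest block for λ = -4 has size 2.
Step 3 — with total size 4, 3 blocks, and largest block 2, the block sizes (in nonincreasing order) are [2, 1, 1].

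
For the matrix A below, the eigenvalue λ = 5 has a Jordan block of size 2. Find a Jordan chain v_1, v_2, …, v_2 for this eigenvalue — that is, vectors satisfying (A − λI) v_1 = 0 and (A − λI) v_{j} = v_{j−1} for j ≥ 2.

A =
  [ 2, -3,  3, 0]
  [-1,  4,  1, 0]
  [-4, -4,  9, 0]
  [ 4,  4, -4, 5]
A Jordan chain for λ = 5 of length 2:
v_1 = (-3, -1, -4, 4)ᵀ
v_2 = (1, 0, 0, 0)ᵀ

Let N = A − (5)·I. We want v_2 with N^2 v_2 = 0 but N^1 v_2 ≠ 0; then v_{j-1} := N · v_j for j = 2, …, 2.

Pick v_2 = (1, 0, 0, 0)ᵀ.
Then v_1 = N · v_2 = (-3, -1, -4, 4)ᵀ.

Sanity check: (A − (5)·I) v_1 = (0, 0, 0, 0)ᵀ = 0. ✓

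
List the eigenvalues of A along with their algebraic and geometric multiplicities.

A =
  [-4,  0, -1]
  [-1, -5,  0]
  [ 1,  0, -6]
λ = -5: alg = 3, geom = 1

Step 1 — factor the characteristic polynomial to read off the algebraic multiplicities:
  χ_A(x) = (x + 5)^3

Step 2 — compute geometric multiplicities via the rank-nullity identity g(λ) = n − rank(A − λI):
  rank(A − (-5)·I) = 2, so dim ker(A − (-5)·I) = n − 2 = 1

Summary:
  λ = -5: algebraic multiplicity = 3, geometric multiplicity = 1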